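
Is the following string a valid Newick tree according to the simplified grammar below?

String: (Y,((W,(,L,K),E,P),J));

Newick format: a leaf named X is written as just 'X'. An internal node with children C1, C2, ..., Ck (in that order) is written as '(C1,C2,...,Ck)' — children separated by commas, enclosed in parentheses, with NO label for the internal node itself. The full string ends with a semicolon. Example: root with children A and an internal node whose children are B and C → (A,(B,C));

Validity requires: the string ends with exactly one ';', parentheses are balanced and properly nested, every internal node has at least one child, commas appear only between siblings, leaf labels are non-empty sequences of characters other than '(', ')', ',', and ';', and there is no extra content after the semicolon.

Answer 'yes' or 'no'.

Answer: no

Derivation:
Input: (Y,((W,(,L,K),E,P),J));
Paren balance: 4 '(' vs 4 ')' OK
Ends with single ';': True
Full parse: FAILS (empty leaf label at pos 8)
Valid: False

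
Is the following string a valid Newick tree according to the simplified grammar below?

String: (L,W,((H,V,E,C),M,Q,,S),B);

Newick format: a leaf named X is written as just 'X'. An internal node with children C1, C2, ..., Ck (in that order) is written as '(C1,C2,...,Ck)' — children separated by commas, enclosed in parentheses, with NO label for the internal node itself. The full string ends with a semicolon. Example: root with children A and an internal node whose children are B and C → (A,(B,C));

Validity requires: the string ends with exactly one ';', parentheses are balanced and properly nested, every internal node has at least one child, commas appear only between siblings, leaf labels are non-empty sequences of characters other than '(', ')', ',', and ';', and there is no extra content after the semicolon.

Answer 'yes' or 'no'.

Answer: no

Derivation:
Input: (L,W,((H,V,E,C),M,Q,,S),B);
Paren balance: 3 '(' vs 3 ')' OK
Ends with single ';': True
Full parse: FAILS (empty leaf label at pos 20)
Valid: False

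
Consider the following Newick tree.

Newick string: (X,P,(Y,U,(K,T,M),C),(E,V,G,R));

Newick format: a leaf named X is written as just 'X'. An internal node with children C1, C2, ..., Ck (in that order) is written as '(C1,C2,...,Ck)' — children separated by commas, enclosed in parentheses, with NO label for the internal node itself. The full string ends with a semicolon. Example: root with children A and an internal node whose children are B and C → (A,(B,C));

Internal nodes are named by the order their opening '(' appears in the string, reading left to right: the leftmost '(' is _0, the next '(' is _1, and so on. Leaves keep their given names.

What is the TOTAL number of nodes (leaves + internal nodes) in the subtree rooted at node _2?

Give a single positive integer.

Newick: (X,P,(Y,U,(K,T,M),C),(E,V,G,R));
Locate _2: it is the '(' at position 10 (the 3rd '(' reading left to right).
Query: subtree rooted at _2
_2: subtree_size = 1 + 3
  K: subtree_size = 1 + 0
  T: subtree_size = 1 + 0
  M: subtree_size = 1 + 0
Total subtree size of _2: 4

Answer: 4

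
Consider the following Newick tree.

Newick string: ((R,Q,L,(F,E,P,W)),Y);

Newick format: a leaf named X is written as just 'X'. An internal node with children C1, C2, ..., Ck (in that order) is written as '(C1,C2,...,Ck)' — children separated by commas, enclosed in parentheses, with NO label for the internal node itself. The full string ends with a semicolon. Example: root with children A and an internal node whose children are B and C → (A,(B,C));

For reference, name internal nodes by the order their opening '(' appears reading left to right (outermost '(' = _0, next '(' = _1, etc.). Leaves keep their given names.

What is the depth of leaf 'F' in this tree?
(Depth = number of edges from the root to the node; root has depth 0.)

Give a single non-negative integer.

Newick: ((R,Q,L,(F,E,P,W)),Y);
Naming internals by '(' encounter order: outermost '(' = _0, next = _1, ...
Query node: F
Path from root: _0 -> _1 -> _2 -> F
Depth of F: 3 (number of edges from root)

Answer: 3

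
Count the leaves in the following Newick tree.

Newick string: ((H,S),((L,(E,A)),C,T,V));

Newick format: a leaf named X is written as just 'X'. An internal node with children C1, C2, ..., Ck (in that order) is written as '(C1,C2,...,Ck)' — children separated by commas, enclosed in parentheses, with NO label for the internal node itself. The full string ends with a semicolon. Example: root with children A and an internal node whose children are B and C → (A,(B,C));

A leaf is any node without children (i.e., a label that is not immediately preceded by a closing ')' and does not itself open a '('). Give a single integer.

Newick: ((H,S),((L,(E,A)),C,T,V));
Scan left-to-right; a leaf is any maximal label run not followed by '(':
  pos 2: leaf 'H' → count = 1
  pos 4: leaf 'S' → count = 2
  pos 9: leaf 'L' → count = 3
  pos 12: leaf 'E' → count = 4
  pos 14: leaf 'A' → count = 5
  pos 18: leaf 'C' → count = 6
  pos 20: leaf 'T' → count = 7
  pos 22: leaf 'V' → count = 8
Total leaves: 8

Answer: 8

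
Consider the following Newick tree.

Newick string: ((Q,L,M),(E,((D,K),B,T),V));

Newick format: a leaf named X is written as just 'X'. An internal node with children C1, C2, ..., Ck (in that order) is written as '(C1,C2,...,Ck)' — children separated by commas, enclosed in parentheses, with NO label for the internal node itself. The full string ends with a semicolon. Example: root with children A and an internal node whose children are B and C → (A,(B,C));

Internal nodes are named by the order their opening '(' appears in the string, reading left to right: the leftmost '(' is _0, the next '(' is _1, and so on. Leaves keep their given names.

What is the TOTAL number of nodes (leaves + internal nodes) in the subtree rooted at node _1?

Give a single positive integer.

Newick: ((Q,L,M),(E,((D,K),B,T),V));
Locate _1: it is the '(' at position 1 (the 2nd '(' reading left to right).
Query: subtree rooted at _1
_1: subtree_size = 1 + 3
  Q: subtree_size = 1 + 0
  L: subtree_size = 1 + 0
  M: subtree_size = 1 + 0
Total subtree size of _1: 4

Answer: 4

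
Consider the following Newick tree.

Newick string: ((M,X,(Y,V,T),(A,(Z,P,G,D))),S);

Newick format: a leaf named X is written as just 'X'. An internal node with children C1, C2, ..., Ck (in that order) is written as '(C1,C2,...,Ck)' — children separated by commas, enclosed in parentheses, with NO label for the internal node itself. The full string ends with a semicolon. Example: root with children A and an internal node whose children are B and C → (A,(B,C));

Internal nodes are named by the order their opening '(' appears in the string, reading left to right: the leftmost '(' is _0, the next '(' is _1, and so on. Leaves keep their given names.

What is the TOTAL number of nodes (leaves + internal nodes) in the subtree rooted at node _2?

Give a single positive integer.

Newick: ((M,X,(Y,V,T),(A,(Z,P,G,D))),S);
Locate _2: it is the '(' at position 6 (the 3rd '(' reading left to right).
Query: subtree rooted at _2
_2: subtree_size = 1 + 3
  Y: subtree_size = 1 + 0
  V: subtree_size = 1 + 0
  T: subtree_size = 1 + 0
Total subtree size of _2: 4

Answer: 4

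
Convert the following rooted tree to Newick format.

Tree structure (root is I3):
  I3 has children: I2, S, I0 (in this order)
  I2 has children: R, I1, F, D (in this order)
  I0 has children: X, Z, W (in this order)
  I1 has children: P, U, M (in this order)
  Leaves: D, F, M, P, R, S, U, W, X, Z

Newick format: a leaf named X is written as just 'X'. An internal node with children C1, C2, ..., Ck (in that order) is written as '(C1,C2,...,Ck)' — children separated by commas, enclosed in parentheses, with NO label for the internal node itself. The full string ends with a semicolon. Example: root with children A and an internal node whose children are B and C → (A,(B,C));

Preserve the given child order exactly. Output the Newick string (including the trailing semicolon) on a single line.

Answer: ((R,(P,U,M),F,D),S,(X,Z,W));

Derivation:
internal I3 with children ['I2', 'S', 'I0']
  internal I2 with children ['R', 'I1', 'F', 'D']
    leaf 'R' → 'R'
    internal I1 with children ['P', 'U', 'M']
      leaf 'P' → 'P'
      leaf 'U' → 'U'
      leaf 'M' → 'M'
    → '(P,U,M)'
    leaf 'F' → 'F'
    leaf 'D' → 'D'
  → '(R,(P,U,M),F,D)'
  leaf 'S' → 'S'
  internal I0 with children ['X', 'Z', 'W']
    leaf 'X' → 'X'
    leaf 'Z' → 'Z'
    leaf 'W' → 'W'
  → '(X,Z,W)'
→ '((R,(P,U,M),F,D),S,(X,Z,W))'
Final: ((R,(P,U,M),F,D),S,(X,Z,W));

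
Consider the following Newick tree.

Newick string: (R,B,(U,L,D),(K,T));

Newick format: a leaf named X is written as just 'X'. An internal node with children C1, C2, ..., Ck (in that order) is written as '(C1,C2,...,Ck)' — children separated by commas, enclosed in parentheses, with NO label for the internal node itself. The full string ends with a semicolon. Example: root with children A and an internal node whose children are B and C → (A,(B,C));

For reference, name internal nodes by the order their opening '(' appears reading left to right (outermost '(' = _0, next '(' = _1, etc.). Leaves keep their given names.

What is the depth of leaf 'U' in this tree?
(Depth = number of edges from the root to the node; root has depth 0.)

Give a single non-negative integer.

Answer: 2

Derivation:
Newick: (R,B,(U,L,D),(K,T));
Naming internals by '(' encounter order: outermost '(' = _0, next = _1, ...
Query node: U
Path from root: _0 -> _1 -> U
Depth of U: 2 (number of edges from root)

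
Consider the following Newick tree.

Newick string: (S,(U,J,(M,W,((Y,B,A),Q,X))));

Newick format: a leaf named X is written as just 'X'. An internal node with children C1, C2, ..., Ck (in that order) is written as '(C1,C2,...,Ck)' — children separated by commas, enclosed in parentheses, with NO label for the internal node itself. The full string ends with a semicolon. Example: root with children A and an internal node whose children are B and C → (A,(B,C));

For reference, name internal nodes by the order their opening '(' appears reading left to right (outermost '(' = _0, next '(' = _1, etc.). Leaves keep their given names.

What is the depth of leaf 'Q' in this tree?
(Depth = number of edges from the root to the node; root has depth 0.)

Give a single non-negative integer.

Answer: 4

Derivation:
Newick: (S,(U,J,(M,W,((Y,B,A),Q,X))));
Naming internals by '(' encounter order: outermost '(' = _0, next = _1, ...
Query node: Q
Path from root: _0 -> _1 -> _2 -> _3 -> Q
Depth of Q: 4 (number of edges from root)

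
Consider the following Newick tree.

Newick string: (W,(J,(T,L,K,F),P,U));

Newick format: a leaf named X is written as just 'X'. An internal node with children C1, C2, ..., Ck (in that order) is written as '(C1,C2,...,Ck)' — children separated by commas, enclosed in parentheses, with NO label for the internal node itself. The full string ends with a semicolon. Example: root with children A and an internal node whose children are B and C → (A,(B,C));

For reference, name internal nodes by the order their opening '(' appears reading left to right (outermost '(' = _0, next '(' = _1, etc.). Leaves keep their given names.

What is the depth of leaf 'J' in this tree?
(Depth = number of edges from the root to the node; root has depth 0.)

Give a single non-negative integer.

Newick: (W,(J,(T,L,K,F),P,U));
Naming internals by '(' encounter order: outermost '(' = _0, next = _1, ...
Query node: J
Path from root: _0 -> _1 -> J
Depth of J: 2 (number of edges from root)

Answer: 2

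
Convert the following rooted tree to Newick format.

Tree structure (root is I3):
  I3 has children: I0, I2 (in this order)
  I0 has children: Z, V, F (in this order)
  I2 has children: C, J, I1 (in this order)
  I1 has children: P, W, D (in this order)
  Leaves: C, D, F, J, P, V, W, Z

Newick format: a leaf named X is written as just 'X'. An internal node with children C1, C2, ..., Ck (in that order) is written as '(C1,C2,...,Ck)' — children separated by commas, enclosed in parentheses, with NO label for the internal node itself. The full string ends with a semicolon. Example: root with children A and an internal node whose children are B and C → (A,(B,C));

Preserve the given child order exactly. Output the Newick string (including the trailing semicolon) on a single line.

internal I3 with children ['I0', 'I2']
  internal I0 with children ['Z', 'V', 'F']
    leaf 'Z' → 'Z'
    leaf 'V' → 'V'
    leaf 'F' → 'F'
  → '(Z,V,F)'
  internal I2 with children ['C', 'J', 'I1']
    leaf 'C' → 'C'
    leaf 'J' → 'J'
    internal I1 with children ['P', 'W', 'D']
      leaf 'P' → 'P'
      leaf 'W' → 'W'
      leaf 'D' → 'D'
    → '(P,W,D)'
  → '(C,J,(P,W,D))'
→ '((Z,V,F),(C,J,(P,W,D)))'
Final: ((Z,V,F),(C,J,(P,W,D)));

Answer: ((Z,V,F),(C,J,(P,W,D)));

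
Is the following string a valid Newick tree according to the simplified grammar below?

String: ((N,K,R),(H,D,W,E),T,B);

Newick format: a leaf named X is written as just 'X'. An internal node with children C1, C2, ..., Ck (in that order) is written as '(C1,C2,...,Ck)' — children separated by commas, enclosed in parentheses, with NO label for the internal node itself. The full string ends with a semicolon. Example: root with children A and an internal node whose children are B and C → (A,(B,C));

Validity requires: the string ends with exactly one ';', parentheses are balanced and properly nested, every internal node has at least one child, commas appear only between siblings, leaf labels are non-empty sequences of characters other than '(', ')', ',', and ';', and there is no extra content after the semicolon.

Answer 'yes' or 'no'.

Answer: yes

Derivation:
Input: ((N,K,R),(H,D,W,E),T,B);
Paren balance: 3 '(' vs 3 ')' OK
Ends with single ';': True
Full parse: OK
Valid: True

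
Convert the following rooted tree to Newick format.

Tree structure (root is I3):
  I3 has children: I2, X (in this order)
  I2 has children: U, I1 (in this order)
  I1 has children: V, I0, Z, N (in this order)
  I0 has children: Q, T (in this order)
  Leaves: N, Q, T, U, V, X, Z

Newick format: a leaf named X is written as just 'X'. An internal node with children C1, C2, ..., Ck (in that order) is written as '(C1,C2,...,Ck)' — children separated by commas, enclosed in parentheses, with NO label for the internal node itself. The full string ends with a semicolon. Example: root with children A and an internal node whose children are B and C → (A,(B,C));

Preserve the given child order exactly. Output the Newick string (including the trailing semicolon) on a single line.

internal I3 with children ['I2', 'X']
  internal I2 with children ['U', 'I1']
    leaf 'U' → 'U'
    internal I1 with children ['V', 'I0', 'Z', 'N']
      leaf 'V' → 'V'
      internal I0 with children ['Q', 'T']
        leaf 'Q' → 'Q'
        leaf 'T' → 'T'
      → '(Q,T)'
      leaf 'Z' → 'Z'
      leaf 'N' → 'N'
    → '(V,(Q,T),Z,N)'
  → '(U,(V,(Q,T),Z,N))'
  leaf 'X' → 'X'
→ '((U,(V,(Q,T),Z,N)),X)'
Final: ((U,(V,(Q,T),Z,N)),X);

Answer: ((U,(V,(Q,T),Z,N)),X);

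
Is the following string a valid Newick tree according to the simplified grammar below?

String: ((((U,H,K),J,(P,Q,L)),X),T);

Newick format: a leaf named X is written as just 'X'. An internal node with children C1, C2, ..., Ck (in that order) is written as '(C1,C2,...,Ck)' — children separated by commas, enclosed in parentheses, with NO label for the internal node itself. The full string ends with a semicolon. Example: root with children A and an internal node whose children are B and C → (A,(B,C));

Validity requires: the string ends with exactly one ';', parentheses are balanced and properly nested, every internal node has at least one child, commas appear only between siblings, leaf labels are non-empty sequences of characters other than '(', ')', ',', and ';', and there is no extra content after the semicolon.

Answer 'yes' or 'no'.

Input: ((((U,H,K),J,(P,Q,L)),X),T);
Paren balance: 5 '(' vs 5 ')' OK
Ends with single ';': True
Full parse: OK
Valid: True

Answer: yes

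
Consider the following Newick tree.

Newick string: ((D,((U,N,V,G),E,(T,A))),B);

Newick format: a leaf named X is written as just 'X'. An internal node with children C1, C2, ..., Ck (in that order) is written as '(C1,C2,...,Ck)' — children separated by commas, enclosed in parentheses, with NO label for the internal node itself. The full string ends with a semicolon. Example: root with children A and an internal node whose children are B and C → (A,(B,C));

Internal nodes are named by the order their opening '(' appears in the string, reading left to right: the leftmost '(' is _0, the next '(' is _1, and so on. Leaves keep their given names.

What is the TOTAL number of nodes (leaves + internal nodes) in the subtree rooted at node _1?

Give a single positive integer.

Newick: ((D,((U,N,V,G),E,(T,A))),B);
Locate _1: it is the '(' at position 1 (the 2nd '(' reading left to right).
Query: subtree rooted at _1
_1: subtree_size = 1 + 11
  D: subtree_size = 1 + 0
  _2: subtree_size = 1 + 9
    _3: subtree_size = 1 + 4
      U: subtree_size = 1 + 0
      N: subtree_size = 1 + 0
      V: subtree_size = 1 + 0
      G: subtree_size = 1 + 0
    E: subtree_size = 1 + 0
    _4: subtree_size = 1 + 2
      T: subtree_size = 1 + 0
      A: subtree_size = 1 + 0
Total subtree size of _1: 12

Answer: 12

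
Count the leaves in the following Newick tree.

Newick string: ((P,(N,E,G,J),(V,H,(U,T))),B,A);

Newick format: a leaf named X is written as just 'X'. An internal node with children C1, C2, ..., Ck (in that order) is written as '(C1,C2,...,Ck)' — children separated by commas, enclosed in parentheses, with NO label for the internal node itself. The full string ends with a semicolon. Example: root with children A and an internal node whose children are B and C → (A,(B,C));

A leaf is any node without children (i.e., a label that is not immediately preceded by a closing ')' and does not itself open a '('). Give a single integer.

Answer: 11

Derivation:
Newick: ((P,(N,E,G,J),(V,H,(U,T))),B,A);
Scan left-to-right; a leaf is any maximal label run not followed by '(':
  pos 2: leaf 'P' → count = 1
  pos 5: leaf 'N' → count = 2
  pos 7: leaf 'E' → count = 3
  pos 9: leaf 'G' → count = 4
  pos 11: leaf 'J' → count = 5
  pos 15: leaf 'V' → count = 6
  pos 17: leaf 'H' → count = 7
  pos 20: leaf 'U' → count = 8
  pos 22: leaf 'T' → count = 9
  pos 27: leaf 'B' → count = 10
  pos 29: leaf 'A' → count = 11
Total leaves: 11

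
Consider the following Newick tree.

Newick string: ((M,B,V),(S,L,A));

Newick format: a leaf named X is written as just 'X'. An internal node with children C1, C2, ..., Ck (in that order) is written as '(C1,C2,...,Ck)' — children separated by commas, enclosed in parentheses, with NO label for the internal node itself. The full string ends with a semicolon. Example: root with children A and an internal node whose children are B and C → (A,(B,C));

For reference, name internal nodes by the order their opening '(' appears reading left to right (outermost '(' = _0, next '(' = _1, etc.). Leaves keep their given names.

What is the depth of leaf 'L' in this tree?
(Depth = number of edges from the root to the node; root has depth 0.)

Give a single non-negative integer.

Answer: 2

Derivation:
Newick: ((M,B,V),(S,L,A));
Naming internals by '(' encounter order: outermost '(' = _0, next = _1, ...
Query node: L
Path from root: _0 -> _2 -> L
Depth of L: 2 (number of edges from root)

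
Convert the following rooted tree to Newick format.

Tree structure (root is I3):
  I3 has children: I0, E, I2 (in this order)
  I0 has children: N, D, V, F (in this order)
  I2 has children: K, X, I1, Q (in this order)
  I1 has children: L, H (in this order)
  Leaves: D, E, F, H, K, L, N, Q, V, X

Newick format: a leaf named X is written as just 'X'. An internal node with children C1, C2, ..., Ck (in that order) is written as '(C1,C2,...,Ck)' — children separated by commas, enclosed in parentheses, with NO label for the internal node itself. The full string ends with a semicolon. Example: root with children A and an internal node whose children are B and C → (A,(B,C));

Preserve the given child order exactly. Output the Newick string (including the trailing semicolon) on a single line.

internal I3 with children ['I0', 'E', 'I2']
  internal I0 with children ['N', 'D', 'V', 'F']
    leaf 'N' → 'N'
    leaf 'D' → 'D'
    leaf 'V' → 'V'
    leaf 'F' → 'F'
  → '(N,D,V,F)'
  leaf 'E' → 'E'
  internal I2 with children ['K', 'X', 'I1', 'Q']
    leaf 'K' → 'K'
    leaf 'X' → 'X'
    internal I1 with children ['L', 'H']
      leaf 'L' → 'L'
      leaf 'H' → 'H'
    → '(L,H)'
    leaf 'Q' → 'Q'
  → '(K,X,(L,H),Q)'
→ '((N,D,V,F),E,(K,X,(L,H),Q))'
Final: ((N,D,V,F),E,(K,X,(L,H),Q));

Answer: ((N,D,V,F),E,(K,X,(L,H),Q));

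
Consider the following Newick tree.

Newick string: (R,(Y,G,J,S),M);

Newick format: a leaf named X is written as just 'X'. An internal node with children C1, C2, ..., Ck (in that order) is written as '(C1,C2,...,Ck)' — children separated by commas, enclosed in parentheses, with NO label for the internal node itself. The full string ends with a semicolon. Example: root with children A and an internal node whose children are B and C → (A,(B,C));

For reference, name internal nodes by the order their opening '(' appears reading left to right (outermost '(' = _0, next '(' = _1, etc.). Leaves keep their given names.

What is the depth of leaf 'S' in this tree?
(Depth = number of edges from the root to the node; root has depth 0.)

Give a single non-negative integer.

Newick: (R,(Y,G,J,S),M);
Naming internals by '(' encounter order: outermost '(' = _0, next = _1, ...
Query node: S
Path from root: _0 -> _1 -> S
Depth of S: 2 (number of edges from root)

Answer: 2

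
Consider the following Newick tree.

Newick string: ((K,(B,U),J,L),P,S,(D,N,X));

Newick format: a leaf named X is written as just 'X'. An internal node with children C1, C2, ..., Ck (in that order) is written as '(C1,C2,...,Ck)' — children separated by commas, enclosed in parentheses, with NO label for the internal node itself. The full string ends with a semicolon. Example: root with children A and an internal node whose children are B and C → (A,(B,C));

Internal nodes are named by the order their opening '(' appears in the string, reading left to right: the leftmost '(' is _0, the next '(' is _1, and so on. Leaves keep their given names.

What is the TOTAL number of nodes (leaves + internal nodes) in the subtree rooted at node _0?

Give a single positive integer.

Answer: 14

Derivation:
Newick: ((K,(B,U),J,L),P,S,(D,N,X));
Locate _0: it is the '(' at position 0 (the 1st '(' reading left to right).
Query: subtree rooted at _0
_0: subtree_size = 1 + 13
  _1: subtree_size = 1 + 6
    K: subtree_size = 1 + 0
    _2: subtree_size = 1 + 2
      B: subtree_size = 1 + 0
      U: subtree_size = 1 + 0
    J: subtree_size = 1 + 0
    L: subtree_size = 1 + 0
  P: subtree_size = 1 + 0
  S: subtree_size = 1 + 0
  _3: subtree_size = 1 + 3
    D: subtree_size = 1 + 0
    N: subtree_size = 1 + 0
    X: subtree_size = 1 + 0
Total subtree size of _0: 14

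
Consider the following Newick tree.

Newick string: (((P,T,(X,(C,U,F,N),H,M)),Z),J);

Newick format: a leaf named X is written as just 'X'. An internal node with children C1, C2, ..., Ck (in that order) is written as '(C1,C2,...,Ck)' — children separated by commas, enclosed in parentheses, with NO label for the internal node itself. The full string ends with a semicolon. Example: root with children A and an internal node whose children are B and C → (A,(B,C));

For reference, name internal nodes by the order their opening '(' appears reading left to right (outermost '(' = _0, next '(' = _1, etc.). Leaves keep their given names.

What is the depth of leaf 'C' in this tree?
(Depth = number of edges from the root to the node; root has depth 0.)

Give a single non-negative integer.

Newick: (((P,T,(X,(C,U,F,N),H,M)),Z),J);
Naming internals by '(' encounter order: outermost '(' = _0, next = _1, ...
Query node: C
Path from root: _0 -> _1 -> _2 -> _3 -> _4 -> C
Depth of C: 5 (number of edges from root)

Answer: 5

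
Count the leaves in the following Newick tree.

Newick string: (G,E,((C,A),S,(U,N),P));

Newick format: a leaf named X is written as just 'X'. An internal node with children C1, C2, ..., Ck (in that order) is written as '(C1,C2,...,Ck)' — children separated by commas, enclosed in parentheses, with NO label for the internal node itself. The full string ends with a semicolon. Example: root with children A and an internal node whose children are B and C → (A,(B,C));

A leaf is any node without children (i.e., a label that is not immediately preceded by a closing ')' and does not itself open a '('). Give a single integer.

Answer: 8

Derivation:
Newick: (G,E,((C,A),S,(U,N),P));
Scan left-to-right; a leaf is any maximal label run not followed by '(':
  pos 1: leaf 'G' → count = 1
  pos 3: leaf 'E' → count = 2
  pos 7: leaf 'C' → count = 3
  pos 9: leaf 'A' → count = 4
  pos 12: leaf 'S' → count = 5
  pos 15: leaf 'U' → count = 6
  pos 17: leaf 'N' → count = 7
  pos 20: leaf 'P' → count = 8
Total leaves: 8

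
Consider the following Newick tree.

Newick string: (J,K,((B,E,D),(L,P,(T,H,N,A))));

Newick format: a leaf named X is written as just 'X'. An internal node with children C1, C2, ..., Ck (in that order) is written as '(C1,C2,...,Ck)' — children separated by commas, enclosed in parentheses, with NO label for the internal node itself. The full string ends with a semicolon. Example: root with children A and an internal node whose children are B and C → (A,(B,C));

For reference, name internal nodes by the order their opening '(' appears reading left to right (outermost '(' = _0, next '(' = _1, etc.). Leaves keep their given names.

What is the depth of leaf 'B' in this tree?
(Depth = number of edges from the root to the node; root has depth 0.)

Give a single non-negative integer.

Newick: (J,K,((B,E,D),(L,P,(T,H,N,A))));
Naming internals by '(' encounter order: outermost '(' = _0, next = _1, ...
Query node: B
Path from root: _0 -> _1 -> _2 -> B
Depth of B: 3 (number of edges from root)

Answer: 3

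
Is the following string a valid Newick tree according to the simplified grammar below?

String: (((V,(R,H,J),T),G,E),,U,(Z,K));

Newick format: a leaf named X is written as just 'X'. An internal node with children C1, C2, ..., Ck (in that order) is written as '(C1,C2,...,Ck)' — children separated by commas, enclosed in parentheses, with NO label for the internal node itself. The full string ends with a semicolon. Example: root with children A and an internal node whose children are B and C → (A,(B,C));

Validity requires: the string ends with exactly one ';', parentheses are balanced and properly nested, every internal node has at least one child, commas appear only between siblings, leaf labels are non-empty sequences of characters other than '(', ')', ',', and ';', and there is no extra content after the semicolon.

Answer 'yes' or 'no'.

Answer: no

Derivation:
Input: (((V,(R,H,J),T),G,E),,U,(Z,K));
Paren balance: 5 '(' vs 5 ')' OK
Ends with single ';': True
Full parse: FAILS (empty leaf label at pos 21)
Valid: False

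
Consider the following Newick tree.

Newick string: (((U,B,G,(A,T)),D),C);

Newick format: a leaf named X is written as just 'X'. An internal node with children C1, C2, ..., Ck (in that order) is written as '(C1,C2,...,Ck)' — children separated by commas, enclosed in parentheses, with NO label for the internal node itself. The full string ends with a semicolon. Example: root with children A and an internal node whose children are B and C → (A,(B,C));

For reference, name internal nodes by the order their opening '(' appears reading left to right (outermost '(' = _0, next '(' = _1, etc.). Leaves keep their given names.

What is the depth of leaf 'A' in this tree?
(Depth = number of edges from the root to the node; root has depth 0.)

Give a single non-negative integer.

Newick: (((U,B,G,(A,T)),D),C);
Naming internals by '(' encounter order: outermost '(' = _0, next = _1, ...
Query node: A
Path from root: _0 -> _1 -> _2 -> _3 -> A
Depth of A: 4 (number of edges from root)

Answer: 4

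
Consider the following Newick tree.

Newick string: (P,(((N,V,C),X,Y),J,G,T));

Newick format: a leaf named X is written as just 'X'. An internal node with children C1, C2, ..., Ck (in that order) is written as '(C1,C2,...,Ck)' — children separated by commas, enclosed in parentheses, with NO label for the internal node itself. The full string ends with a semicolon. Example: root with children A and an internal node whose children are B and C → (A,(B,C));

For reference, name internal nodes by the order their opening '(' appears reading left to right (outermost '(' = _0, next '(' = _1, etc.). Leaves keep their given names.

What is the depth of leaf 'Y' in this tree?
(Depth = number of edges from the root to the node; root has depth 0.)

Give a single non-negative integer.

Newick: (P,(((N,V,C),X,Y),J,G,T));
Naming internals by '(' encounter order: outermost '(' = _0, next = _1, ...
Query node: Y
Path from root: _0 -> _1 -> _2 -> Y
Depth of Y: 3 (number of edges from root)

Answer: 3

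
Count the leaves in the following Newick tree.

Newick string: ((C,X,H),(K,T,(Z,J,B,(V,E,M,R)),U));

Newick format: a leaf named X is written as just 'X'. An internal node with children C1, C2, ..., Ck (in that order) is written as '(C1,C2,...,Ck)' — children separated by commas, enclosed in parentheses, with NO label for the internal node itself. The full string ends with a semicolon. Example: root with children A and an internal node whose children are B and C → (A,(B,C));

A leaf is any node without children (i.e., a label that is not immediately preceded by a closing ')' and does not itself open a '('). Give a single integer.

Newick: ((C,X,H),(K,T,(Z,J,B,(V,E,M,R)),U));
Scan left-to-right; a leaf is any maximal label run not followed by '(':
  pos 2: leaf 'C' → count = 1
  pos 4: leaf 'X' → count = 2
  pos 6: leaf 'H' → count = 3
  pos 10: leaf 'K' → count = 4
  pos 12: leaf 'T' → count = 5
  pos 15: leaf 'Z' → count = 6
  pos 17: leaf 'J' → count = 7
  pos 19: leaf 'B' → count = 8
  pos 22: leaf 'V' → count = 9
  pos 24: leaf 'E' → count = 10
  pos 26: leaf 'M' → count = 11
  pos 28: leaf 'R' → count = 12
  pos 32: leaf 'U' → count = 13
Total leaves: 13

Answer: 13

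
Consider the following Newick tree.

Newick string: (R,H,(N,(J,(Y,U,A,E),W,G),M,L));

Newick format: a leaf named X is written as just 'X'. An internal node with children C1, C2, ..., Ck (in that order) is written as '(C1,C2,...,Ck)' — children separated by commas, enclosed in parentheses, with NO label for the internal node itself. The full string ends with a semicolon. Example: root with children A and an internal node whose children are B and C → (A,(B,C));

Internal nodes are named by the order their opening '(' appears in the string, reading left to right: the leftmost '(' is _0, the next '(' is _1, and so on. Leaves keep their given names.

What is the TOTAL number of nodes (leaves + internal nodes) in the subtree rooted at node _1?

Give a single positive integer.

Answer: 13

Derivation:
Newick: (R,H,(N,(J,(Y,U,A,E),W,G),M,L));
Locate _1: it is the '(' at position 5 (the 2nd '(' reading left to right).
Query: subtree rooted at _1
_1: subtree_size = 1 + 12
  N: subtree_size = 1 + 0
  _2: subtree_size = 1 + 8
    J: subtree_size = 1 + 0
    _3: subtree_size = 1 + 4
      Y: subtree_size = 1 + 0
      U: subtree_size = 1 + 0
      A: subtree_size = 1 + 0
      E: subtree_size = 1 + 0
    W: subtree_size = 1 + 0
    G: subtree_size = 1 + 0
  M: subtree_size = 1 + 0
  L: subtree_size = 1 + 0
Total subtree size of _1: 13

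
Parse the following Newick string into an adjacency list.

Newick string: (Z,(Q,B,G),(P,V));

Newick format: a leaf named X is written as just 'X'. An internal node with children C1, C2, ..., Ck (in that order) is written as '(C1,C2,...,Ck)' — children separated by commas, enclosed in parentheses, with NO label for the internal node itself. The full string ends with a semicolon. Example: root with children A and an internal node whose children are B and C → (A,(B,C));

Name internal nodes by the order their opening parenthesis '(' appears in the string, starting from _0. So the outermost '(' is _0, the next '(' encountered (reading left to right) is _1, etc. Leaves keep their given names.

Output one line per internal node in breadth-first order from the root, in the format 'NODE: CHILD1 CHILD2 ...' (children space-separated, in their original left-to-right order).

Answer: _0: Z _1 _2
_1: Q B G
_2: P V

Derivation:
Input: (Z,(Q,B,G),(P,V));
Scanning left-to-right, naming '(' by encounter order:
  pos 0: '(' -> open internal node _0 (depth 1)
  pos 3: '(' -> open internal node _1 (depth 2)
  pos 9: ')' -> close internal node _1 (now at depth 1)
  pos 11: '(' -> open internal node _2 (depth 2)
  pos 15: ')' -> close internal node _2 (now at depth 1)
  pos 16: ')' -> close internal node _0 (now at depth 0)
Total internal nodes: 3
BFS adjacency from root:
  _0: Z _1 _2
  _1: Q B G
  _2: P V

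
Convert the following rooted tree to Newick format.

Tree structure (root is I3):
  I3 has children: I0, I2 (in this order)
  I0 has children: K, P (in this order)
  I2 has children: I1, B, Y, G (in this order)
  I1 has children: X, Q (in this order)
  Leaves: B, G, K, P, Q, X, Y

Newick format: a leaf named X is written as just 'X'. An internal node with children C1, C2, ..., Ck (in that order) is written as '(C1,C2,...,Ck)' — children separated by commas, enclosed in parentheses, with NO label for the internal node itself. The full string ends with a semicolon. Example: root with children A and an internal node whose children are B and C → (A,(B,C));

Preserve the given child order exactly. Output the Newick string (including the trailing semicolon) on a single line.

internal I3 with children ['I0', 'I2']
  internal I0 with children ['K', 'P']
    leaf 'K' → 'K'
    leaf 'P' → 'P'
  → '(K,P)'
  internal I2 with children ['I1', 'B', 'Y', 'G']
    internal I1 with children ['X', 'Q']
      leaf 'X' → 'X'
      leaf 'Q' → 'Q'
    → '(X,Q)'
    leaf 'B' → 'B'
    leaf 'Y' → 'Y'
    leaf 'G' → 'G'
  → '((X,Q),B,Y,G)'
→ '((K,P),((X,Q),B,Y,G))'
Final: ((K,P),((X,Q),B,Y,G));

Answer: ((K,P),((X,Q),B,Y,G));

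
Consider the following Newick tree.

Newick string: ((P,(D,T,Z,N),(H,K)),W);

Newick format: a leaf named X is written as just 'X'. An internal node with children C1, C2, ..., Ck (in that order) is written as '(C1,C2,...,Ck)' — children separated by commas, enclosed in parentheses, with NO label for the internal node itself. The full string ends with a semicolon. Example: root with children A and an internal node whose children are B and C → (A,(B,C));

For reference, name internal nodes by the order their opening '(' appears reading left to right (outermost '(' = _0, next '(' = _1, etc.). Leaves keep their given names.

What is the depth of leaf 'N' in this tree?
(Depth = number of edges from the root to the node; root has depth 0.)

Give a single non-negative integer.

Answer: 3

Derivation:
Newick: ((P,(D,T,Z,N),(H,K)),W);
Naming internals by '(' encounter order: outermost '(' = _0, next = _1, ...
Query node: N
Path from root: _0 -> _1 -> _2 -> N
Depth of N: 3 (number of edges from root)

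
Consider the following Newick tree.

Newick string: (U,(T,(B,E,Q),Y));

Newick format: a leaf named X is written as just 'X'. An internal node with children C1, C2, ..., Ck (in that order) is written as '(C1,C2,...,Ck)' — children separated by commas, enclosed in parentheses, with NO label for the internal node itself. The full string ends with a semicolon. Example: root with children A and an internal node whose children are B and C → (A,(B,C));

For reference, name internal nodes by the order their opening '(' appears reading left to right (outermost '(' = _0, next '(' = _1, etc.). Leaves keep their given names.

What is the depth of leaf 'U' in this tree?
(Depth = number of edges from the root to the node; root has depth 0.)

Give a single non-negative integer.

Answer: 1

Derivation:
Newick: (U,(T,(B,E,Q),Y));
Naming internals by '(' encounter order: outermost '(' = _0, next = _1, ...
Query node: U
Path from root: _0 -> U
Depth of U: 1 (number of edges from root)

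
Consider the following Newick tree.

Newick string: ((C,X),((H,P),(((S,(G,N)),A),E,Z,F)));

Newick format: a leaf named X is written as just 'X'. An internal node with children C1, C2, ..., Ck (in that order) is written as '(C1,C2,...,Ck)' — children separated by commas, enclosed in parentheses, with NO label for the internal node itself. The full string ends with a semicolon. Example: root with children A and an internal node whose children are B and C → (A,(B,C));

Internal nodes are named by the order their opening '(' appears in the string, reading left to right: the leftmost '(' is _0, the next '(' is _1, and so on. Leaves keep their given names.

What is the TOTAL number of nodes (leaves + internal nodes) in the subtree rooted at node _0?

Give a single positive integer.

Newick: ((C,X),((H,P),(((S,(G,N)),A),E,Z,F)));
Locate _0: it is the '(' at position 0 (the 1st '(' reading left to right).
Query: subtree rooted at _0
_0: subtree_size = 1 + 18
  _1: subtree_size = 1 + 2
    C: subtree_size = 1 + 0
    X: subtree_size = 1 + 0
  _2: subtree_size = 1 + 14
    _3: subtree_size = 1 + 2
      H: subtree_size = 1 + 0
      P: subtree_size = 1 + 0
    _4: subtree_size = 1 + 10
      _5: subtree_size = 1 + 6
        _6: subtree_size = 1 + 4
          S: subtree_size = 1 + 0
          _7: subtree_size = 1 + 2
            G: subtree_size = 1 + 0
            N: subtree_size = 1 + 0
        A: subtree_size = 1 + 0
      E: subtree_size = 1 + 0
      Z: subtree_size = 1 + 0
      F: subtree_size = 1 + 0
Total subtree size of _0: 19

Answer: 19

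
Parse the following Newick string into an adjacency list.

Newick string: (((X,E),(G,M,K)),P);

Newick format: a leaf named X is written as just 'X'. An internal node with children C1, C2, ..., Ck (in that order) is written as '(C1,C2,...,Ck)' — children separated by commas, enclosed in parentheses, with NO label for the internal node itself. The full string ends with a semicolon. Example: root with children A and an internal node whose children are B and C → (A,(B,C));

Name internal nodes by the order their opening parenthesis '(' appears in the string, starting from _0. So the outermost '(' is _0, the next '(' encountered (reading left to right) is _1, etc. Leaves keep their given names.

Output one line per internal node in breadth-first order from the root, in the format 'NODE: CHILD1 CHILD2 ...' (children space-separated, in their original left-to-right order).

Answer: _0: _1 P
_1: _2 _3
_2: X E
_3: G M K

Derivation:
Input: (((X,E),(G,M,K)),P);
Scanning left-to-right, naming '(' by encounter order:
  pos 0: '(' -> open internal node _0 (depth 1)
  pos 1: '(' -> open internal node _1 (depth 2)
  pos 2: '(' -> open internal node _2 (depth 3)
  pos 6: ')' -> close internal node _2 (now at depth 2)
  pos 8: '(' -> open internal node _3 (depth 3)
  pos 14: ')' -> close internal node _3 (now at depth 2)
  pos 15: ')' -> close internal node _1 (now at depth 1)
  pos 18: ')' -> close internal node _0 (now at depth 0)
Total internal nodes: 4
BFS adjacency from root:
  _0: _1 P
  _1: _2 _3
  _2: X E
  _3: G M K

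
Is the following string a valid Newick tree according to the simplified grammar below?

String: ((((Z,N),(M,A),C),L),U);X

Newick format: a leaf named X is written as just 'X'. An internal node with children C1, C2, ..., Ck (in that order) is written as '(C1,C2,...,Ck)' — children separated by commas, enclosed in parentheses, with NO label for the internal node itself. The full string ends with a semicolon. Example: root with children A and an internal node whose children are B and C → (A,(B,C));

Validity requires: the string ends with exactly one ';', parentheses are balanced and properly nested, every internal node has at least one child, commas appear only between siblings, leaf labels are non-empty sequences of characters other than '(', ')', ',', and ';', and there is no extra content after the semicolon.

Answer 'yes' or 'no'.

Input: ((((Z,N),(M,A),C),L),U);X
Paren balance: 5 '(' vs 5 ')' OK
Ends with single ';': False
Full parse: FAILS (must end with ;)
Valid: False

Answer: no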